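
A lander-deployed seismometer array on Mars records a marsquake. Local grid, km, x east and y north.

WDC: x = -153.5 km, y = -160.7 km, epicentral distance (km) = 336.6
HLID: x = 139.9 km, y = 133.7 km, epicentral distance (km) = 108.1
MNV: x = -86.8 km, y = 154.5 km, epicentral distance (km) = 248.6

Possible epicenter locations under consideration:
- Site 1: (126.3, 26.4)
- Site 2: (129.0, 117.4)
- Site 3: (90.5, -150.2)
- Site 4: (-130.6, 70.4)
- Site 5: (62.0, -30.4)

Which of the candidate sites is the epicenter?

Site 1

For each candidate, compare |candidate − station| to the reported distance:
Site 1: residuals WDC 0.0, HLID 0.1, MNV 0.0 → max 0.1 km
Site 2: residuals WDC 59.8, HLID 88.5, MNV 29.6 → max 88.5 km
Site 3: residuals WDC 92.4, HLID 180.1, MNV 103.9 → max 180.1 km
Site 4: residuals WDC 104.4, HLID 169.7, MNV 153.8 → max 169.7 km
Site 5: residuals WDC 84.8, HLID 73.6, MNV 11.3 → max 84.8 km
Only Site 1 has all residuals ≈ 0.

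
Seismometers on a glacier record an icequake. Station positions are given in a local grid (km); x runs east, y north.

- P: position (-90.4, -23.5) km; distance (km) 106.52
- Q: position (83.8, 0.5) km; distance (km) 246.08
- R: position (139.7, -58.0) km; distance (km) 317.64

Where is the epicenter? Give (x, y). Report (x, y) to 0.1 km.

x ≈ -154.6 km, y ≈ 61.5 km

Circle about each station: (x + 90.4)² + (y + 23.5)² = 106.52²; (x − 83.8)² + (y − 0.5)² = 246.08²; (x − 139.7)² + (y + 58.0)² = 317.64².
Subtracting the P equation from the Q and R equations removes the quadratic terms:
348.4 x + 48.0 y = -50910.58
460.2 x − 69.0 y = -75392.98
Solving the 2×2 system: x ≈ -154.6, y ≈ 61.5 km.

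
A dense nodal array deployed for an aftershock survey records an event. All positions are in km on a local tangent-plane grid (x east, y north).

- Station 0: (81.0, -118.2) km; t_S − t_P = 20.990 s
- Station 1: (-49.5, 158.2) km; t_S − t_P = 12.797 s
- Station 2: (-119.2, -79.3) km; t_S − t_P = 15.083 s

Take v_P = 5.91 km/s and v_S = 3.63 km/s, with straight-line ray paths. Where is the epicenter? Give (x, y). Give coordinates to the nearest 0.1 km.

x ≈ -39.6 km, y ≈ 38.2 km

Distance from S−P lag: d = Δt · v_P v_S / (v_P − v_S) = Δt · (5.91·3.63)/(5.91−3.63) ≈ 9.4093·Δt.
So d_Station 0 = 197.50, d_Station 1 = 120.41, d_Station 2 = 141.92 km.
Circle about each station: (x − 81.0)² + (y + 118.2)² = 197.50²; (x + 49.5)² + (y − 158.2)² = 120.41²; (x + 119.2)² + (y + 79.3)² = 141.92².
Subtracting pairs of circle equations eliminates x²+y² and gives linear equations (the radical axes):
-261.0 x + 552.8 y = 31452.93
-400.4 x + 77.8 y = 18829.85
Solving the 2×2 system: x ≈ -39.6, y ≈ 38.2 km.
Check against Station 0 (with the unrounded x, y): √((x − 81.0)²+(y + 118.2)²) = 197.50 ≈ 197.50 km. ✓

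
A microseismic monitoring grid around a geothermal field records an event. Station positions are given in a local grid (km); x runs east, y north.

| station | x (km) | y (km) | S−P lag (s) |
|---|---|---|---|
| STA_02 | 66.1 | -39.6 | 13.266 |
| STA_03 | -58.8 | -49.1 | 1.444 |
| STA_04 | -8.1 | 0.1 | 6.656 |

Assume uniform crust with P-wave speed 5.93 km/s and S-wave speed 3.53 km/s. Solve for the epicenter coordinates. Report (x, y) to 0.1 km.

Distance from S−P lag: d = Δt · v_P v_S / (v_P − v_S) = Δt · (5.93·3.53)/(5.93−3.53) ≈ 8.7220·Δt.
So d_STA_02 = 115.71, d_STA_03 = 12.59, d_STA_04 = 58.05 km.
Circle about each station: (x − 66.1)² + (y + 39.6)² = 115.71²; (x + 58.8)² + (y + 49.1)² = 12.59²; (x + 8.1)² + (y − 0.1)² = 58.05².
Subtracting pairs of circle equations eliminates x²+y² and gives linear equations (the radical axes):
-249.8 x − 19.0 y = 13161.18
-148.4 x + 79.4 y = 4147.25
Solving the 2×2 system: x ≈ -49.6, y ≈ -40.5 km.

x ≈ -49.6 km, y ≈ -40.5 km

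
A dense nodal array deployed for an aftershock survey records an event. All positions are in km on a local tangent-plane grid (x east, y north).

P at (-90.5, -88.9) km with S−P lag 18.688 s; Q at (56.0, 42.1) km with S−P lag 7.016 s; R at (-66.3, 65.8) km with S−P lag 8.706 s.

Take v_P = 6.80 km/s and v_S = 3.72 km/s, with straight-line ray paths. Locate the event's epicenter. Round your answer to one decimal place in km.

Distance from S−P lag: d = Δt · v_P v_S / (v_P − v_S) = Δt · (6.80·3.72)/(6.80−3.72) ≈ 8.2130·Δt.
So d_P = 153.48, d_Q = 57.62, d_R = 71.50 km.
Circle about each station: (x + 90.5)² + (y + 88.9)² = 153.48²; (x − 56.0)² + (y − 42.1)² = 57.62²; (x + 66.3)² + (y − 65.8)² = 71.50².
Subtracting pairs of circle equations eliminates x²+y² and gives linear equations (the radical axes):
293.0 x + 262.0 y = 9051.00
48.4 x + 309.4 y = 11075.73
Solving the 2×2 system: x ≈ -1.3, y ≈ 36.0 km.
Check against P (with the unrounded x, y): √((x + 90.5)²+(y + 88.9)²) = 153.48 ≈ 153.48 km. ✓

-1.3 km east, 36.0 km north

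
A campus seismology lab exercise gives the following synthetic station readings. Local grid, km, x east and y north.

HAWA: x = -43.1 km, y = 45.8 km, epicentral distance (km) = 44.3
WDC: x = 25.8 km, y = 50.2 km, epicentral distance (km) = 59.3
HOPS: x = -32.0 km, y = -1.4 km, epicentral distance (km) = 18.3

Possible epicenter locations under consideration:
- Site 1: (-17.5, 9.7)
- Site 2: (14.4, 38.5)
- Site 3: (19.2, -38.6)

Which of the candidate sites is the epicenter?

For each candidate, compare |candidate − station| to the reported distance:
Site 1: residuals HAWA 0.0, WDC 0.0, HOPS 0.0 → max 0.0 km
Site 2: residuals HAWA 13.7, WDC 43.0, HOPS 42.9 → max 43.0 km
Site 3: residuals HAWA 60.6, WDC 29.7, HOPS 45.0 → max 60.6 km
Only Site 1 has all residuals ≈ 0.

Site 1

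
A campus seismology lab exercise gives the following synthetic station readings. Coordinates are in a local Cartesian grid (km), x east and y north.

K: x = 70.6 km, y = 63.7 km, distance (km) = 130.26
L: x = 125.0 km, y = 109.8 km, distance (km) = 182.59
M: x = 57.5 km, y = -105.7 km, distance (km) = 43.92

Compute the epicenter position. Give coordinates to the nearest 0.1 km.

(77.1, -66.4)

Circle about each station: (x − 70.6)² + (y − 63.7)² = 130.26²; (x − 125.0)² + (y − 109.8)² = 182.59²; (x − 57.5)² + (y + 105.7)² = 43.92².
Subtracting the K equation from the L and M equations removes the quadratic terms:
108.8 x + 92.2 y = 2267.55
-26.2 x − 338.8 y = 20475.39
Solving the 2×2 system: x ≈ 77.1, y ≈ -66.4 km.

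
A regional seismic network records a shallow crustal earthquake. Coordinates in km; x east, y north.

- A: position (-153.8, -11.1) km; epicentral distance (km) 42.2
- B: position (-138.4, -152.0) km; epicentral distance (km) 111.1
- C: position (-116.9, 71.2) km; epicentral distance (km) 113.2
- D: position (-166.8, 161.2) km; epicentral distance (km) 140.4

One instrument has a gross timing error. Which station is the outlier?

Solve using three stations at a time. Using A, B, C (subtract circle equations pairwise → linear system) gives (x, y) ≈ (-124.7, -41.7).
Distances from that point to each station vs reported:
  A: calculated 42.2 vs reported 42.2 → residual 0.0 km
  B: calculated 111.1 vs reported 111.1 → residual 0.0 km
  C: calculated 113.2 vs reported 113.2 → residual 0.0 km
  D: calculated 207.2 vs reported 140.4 → residual 66.8 km
A, B, C are mutually consistent (residuals ≈ 0); D is off by 66.8 km.

D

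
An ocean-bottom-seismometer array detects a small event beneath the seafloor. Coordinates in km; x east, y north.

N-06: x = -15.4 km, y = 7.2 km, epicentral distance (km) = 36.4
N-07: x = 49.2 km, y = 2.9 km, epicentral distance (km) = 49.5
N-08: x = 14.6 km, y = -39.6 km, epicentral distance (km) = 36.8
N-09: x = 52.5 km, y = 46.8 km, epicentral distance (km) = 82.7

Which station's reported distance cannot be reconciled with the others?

N-08

Solve using three stations at a time. Using N-06, N-07, N-09 (subtract circle equations pairwise → linear system) gives (x, y) ≈ (6.4, -21.8).
Distances from that point to each station vs reported:
  N-06: calculated 36.3 vs reported 36.4 → residual 0.1 km
  N-07: calculated 49.4 vs reported 49.5 → residual 0.1 km
  N-08: calculated 19.6 vs reported 36.8 → residual 17.2 km
  N-09: calculated 82.6 vs reported 82.7 → residual 0.1 km
N-06, N-07, N-09 are mutually consistent (residuals ≈ 0); N-08 is off by 17.2 km.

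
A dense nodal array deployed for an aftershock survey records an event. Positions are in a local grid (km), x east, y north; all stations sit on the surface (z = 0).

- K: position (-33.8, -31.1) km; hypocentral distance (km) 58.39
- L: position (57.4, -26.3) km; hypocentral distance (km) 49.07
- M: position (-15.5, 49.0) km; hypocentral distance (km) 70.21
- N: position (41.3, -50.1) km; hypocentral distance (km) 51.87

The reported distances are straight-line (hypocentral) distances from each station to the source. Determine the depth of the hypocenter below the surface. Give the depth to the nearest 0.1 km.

21.2 km

Each station gives a sphere (x−x_i)² + (y−y_i)² + z² = d_i² (stations at z=0).
Subtracting the K sphere from L and M: z² cancels, leaving linear equations in x and y:
182.4 x + 9.6 y = 2878.33
36.6 x + 160.2 y = -988.45
Solving: x ≈ 16.301, y ≈ -9.894 km (keep extra digits for the depth step; rounded: 16.3, -9.9).
Then from the K sphere: z² = 58.39² − (x + 33.8)² − (y + 31.1)² with x = 16.301, y = -9.894, so z ≈ 21.203 ≈ 21.2 km.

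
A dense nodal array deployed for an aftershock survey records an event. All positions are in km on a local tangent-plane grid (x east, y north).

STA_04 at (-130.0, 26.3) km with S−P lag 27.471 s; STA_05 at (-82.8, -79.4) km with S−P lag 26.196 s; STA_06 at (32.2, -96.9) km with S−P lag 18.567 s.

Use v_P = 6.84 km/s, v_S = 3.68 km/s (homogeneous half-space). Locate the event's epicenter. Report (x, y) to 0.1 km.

88.4 km east, 39.9 km north

Distance from S−P lag: d = Δt · v_P v_S / (v_P − v_S) = Δt · (6.84·3.68)/(6.84−3.68) ≈ 7.9656·Δt.
So d_STA_04 = 218.82, d_STA_05 = 208.67, d_STA_06 = 147.90 km.
Circle about each station: (x + 130.0)² + (y − 26.3)² = 218.82²; (x + 82.8)² + (y + 79.4)² = 208.67²; (x − 32.2)² + (y + 96.9)² = 147.90².
Subtracting pairs of circle equations eliminates x²+y² and gives linear equations (the radical axes):
94.4 x − 211.4 y = -92.47
324.4 x − 246.4 y = 18842.54
Solving the 2×2 system: x ≈ 88.4, y ≈ 39.9 km.
Check against STA_04 (with the unrounded x, y): √((x + 130.0)²+(y − 26.3)²) = 218.82 ≈ 218.82 km. ✓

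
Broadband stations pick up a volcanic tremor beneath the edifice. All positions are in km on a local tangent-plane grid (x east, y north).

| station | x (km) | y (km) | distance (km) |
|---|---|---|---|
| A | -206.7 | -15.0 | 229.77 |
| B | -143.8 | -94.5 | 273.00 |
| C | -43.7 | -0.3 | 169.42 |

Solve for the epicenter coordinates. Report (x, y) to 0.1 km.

(-67.1, 167.5)

Circle about each station: (x + 206.7)² + (y + 15.0)² = 229.77²; (x + 143.8)² + (y + 94.5)² = 273.00²; (x + 43.7)² + (y + 0.3)² = 169.42².
Subtracting the A equation from the B and C equations removes the quadratic terms:
125.8 x − 159.0 y = -35075.95
326.0 x + 29.4 y = -16948.99
Solving the 2×2 system: x ≈ -67.1, y ≈ 167.5 km.
Check against A (with the unrounded x, y): √((x + 206.7)²+(y + 15.0)²) = 229.78 ≈ 229.77 km. ✓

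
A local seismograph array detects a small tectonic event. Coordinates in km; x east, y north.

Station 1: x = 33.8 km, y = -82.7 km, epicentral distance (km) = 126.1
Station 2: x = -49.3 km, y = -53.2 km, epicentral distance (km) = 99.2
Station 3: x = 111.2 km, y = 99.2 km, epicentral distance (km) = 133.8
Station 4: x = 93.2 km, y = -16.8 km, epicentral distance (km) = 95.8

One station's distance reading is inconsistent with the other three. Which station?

Solve using three stations at a time. Using Station 1, Station 2, Station 3 (subtract circle equations pairwise → linear system) gives (x, y) ≈ (-7.1, 36.6).
Distances from that point to each station vs reported:
  Station 1: calculated 126.1 vs reported 126.1 → residual 0.0 km
  Station 2: calculated 99.2 vs reported 99.2 → residual 0.0 km
  Station 3: calculated 133.8 vs reported 133.8 → residual 0.0 km
  Station 4: calculated 113.6 vs reported 95.8 → residual 17.8 km
Station 1, Station 2, Station 3 are mutually consistent (residuals ≈ 0); Station 4 is off by 17.8 km.

Station 4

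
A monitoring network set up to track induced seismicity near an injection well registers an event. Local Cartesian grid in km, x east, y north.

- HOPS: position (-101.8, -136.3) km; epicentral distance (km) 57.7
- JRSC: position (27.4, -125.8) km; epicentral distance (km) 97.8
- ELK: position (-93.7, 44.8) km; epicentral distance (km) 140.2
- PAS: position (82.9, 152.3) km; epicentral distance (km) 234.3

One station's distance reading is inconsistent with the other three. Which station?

Solve using three stations at a time. Using HOPS, JRSC, ELK (subtract circle equations pairwise → linear system) gives (x, y) ≈ (-64.5, -92.3).
Distances from that point to each station vs reported:
  HOPS: calculated 57.7 vs reported 57.7 → residual 0.0 km
  JRSC: calculated 97.8 vs reported 97.8 → residual 0.0 km
  ELK: calculated 140.2 vs reported 140.2 → residual 0.0 km
  PAS: calculated 285.6 vs reported 234.3 → residual 51.3 km
HOPS, JRSC, ELK are mutually consistent (residuals ≈ 0); PAS is off by 51.3 km.

PAS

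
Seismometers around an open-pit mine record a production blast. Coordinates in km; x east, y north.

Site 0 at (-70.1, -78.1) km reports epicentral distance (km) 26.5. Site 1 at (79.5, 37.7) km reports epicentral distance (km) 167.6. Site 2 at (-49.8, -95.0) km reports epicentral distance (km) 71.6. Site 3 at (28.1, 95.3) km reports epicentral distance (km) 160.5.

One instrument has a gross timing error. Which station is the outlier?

Site 0

Solve using three stations at a time. Using Site 1, Site 2, Site 3 (subtract circle equations pairwise → linear system) gives (x, y) ≈ (-74.7, -27.9).
Distances from that point to each station vs reported:
  Site 0: calculated 50.4 vs reported 26.5 → residual 23.9 km
  Site 1: calculated 167.6 vs reported 167.6 → residual 0.0 km
  Site 2: calculated 71.5 vs reported 71.6 → residual 0.1 km
  Site 3: calculated 160.5 vs reported 160.5 → residual 0.0 km
Site 1, Site 2, Site 3 are mutually consistent (residuals ≈ 0); Site 0 is off by 23.9 km.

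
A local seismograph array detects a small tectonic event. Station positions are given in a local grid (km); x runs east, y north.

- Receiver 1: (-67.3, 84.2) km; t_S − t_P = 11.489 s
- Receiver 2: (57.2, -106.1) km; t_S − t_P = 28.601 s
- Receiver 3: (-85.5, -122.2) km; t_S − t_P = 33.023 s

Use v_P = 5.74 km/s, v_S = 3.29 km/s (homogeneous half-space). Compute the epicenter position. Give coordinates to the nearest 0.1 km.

(17.2, 110.7)

Distance from S−P lag: d = Δt · v_P v_S / (v_P − v_S) = Δt · (5.74·3.29)/(5.74−3.29) ≈ 7.7080·Δt.
So d_Receiver 1 = 88.56, d_Receiver 2 = 220.46, d_Receiver 3 = 254.54 km.
Circle about each station: (x + 67.3)² + (y − 84.2)² = 88.56²; (x − 57.2)² + (y + 106.1)² = 220.46²; (x + 85.5)² + (y + 122.2)² = 254.54².
Subtracting the Receiver 1 equation from the Receiver 2 and Receiver 3 equations removes the quadratic terms:
249.0 x − 380.6 y = -37849.62
-36.4 x − 412.8 y = -46323.58
Solving the 2×2 system: x ≈ 17.2, y ≈ 110.7 km.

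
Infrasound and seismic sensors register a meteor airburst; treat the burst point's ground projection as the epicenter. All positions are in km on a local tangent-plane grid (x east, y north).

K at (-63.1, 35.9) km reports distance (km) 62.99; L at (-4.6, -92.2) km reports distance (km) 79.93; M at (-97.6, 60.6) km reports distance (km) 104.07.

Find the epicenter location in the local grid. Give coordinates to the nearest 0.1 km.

Circle about each station: (x + 63.1)² + (y − 35.9)² = 62.99²; (x + 4.6)² + (y + 92.2)² = 79.93²; (x + 97.6)² + (y − 60.6)² = 104.07².
Subtracting the K equation from the L and M equations removes the quadratic terms:
117.0 x − 256.2 y = 830.52
-69.0 x + 49.4 y = 1064.88
Solving the 2×2 system: x ≈ -26.4, y ≈ -15.3 km.

x ≈ -26.4 km, y ≈ -15.3 km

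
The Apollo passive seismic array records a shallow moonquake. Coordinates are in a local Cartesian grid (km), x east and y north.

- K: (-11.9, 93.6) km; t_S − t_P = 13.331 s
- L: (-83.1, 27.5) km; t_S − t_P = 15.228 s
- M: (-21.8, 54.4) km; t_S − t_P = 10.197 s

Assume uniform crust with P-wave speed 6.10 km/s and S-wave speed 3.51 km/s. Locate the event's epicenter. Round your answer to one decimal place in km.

Distance from S−P lag: d = Δt · v_P v_S / (v_P − v_S) = Δt · (6.10·3.51)/(6.10−3.51) ≈ 8.2668·Δt.
So d_K = 110.20, d_L = 125.89, d_M = 84.30 km.
Circle about each station: (x + 11.9)² + (y − 93.6)² = 110.20²; (x + 83.1)² + (y − 27.5)² = 125.89²; (x + 21.8)² + (y − 54.4)² = 84.30².
Subtracting the K equation from the L and M equations removes the quadratic terms:
-142.4 x − 132.2 y = -4944.96
-19.8 x − 78.4 y = -430.42
Solving the 2×2 system: x ≈ 38.7, y ≈ -4.3 km.
Check against K (with the unrounded x, y): √((x + 11.9)²+(y − 93.6)²) = 110.19 ≈ 110.20 km. ✓

(38.7, -4.3)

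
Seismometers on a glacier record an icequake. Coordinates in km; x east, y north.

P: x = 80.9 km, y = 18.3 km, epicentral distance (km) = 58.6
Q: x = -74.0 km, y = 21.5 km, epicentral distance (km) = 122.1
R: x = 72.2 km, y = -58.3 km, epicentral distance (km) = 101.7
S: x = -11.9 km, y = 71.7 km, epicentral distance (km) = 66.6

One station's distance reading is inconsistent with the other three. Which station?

Solve using three stations at a time. Using Q, R, S (subtract circle equations pairwise → linear system) gives (x, y) ≈ (46.6, 40.1).
Distances from that point to each station vs reported:
  P: calculated 40.6 vs reported 58.6 → residual 18.0 km
  Q: calculated 122.1 vs reported 122.1 → residual 0.0 km
  R: calculated 101.7 vs reported 101.7 → residual 0.0 km
  S: calculated 66.5 vs reported 66.6 → residual 0.1 km
Q, R, S are mutually consistent (residuals ≈ 0); P is off by 18.0 km.

P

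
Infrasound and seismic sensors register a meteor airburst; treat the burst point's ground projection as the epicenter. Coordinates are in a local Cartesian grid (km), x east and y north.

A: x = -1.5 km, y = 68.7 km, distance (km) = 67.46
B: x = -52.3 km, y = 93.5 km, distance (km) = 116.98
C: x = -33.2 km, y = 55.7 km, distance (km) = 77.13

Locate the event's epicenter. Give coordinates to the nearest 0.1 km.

(27.1, 7.6)

Circle about each station: (x + 1.5)² + (y − 68.7)² = 67.46²; (x + 52.3)² + (y − 93.5)² = 116.98²; (x + 33.2)² + (y − 55.7)² = 77.13².
Subtracting pairs of circle equations eliminates x²+y² and gives linear equations (the radical axes):
-101.6 x + 49.6 y = -2377.87
-63.4 x − 26.0 y = -1915.40
Solving the 2×2 system: x ≈ 27.1, y ≈ 7.6 km.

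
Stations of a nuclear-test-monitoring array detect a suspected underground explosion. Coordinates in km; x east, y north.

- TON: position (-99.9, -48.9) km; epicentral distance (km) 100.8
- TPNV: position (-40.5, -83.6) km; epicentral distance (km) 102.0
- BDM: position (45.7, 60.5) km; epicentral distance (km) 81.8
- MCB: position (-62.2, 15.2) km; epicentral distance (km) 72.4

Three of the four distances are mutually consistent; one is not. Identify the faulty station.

Solve using three stations at a time. Using TON, TPNV, BDM (subtract circle equations pairwise → linear system) gives (x, y) ≈ (-23.6, 17.0).
Distances from that point to each station vs reported:
  TON: calculated 100.8 vs reported 100.8 → residual 0.0 km
  TPNV: calculated 102.0 vs reported 102.0 → residual 0.0 km
  BDM: calculated 81.8 vs reported 81.8 → residual 0.0 km
  MCB: calculated 38.6 vs reported 72.4 → residual 33.8 km
TON, TPNV, BDM are mutually consistent (residuals ≈ 0); MCB is off by 33.8 km.

MCB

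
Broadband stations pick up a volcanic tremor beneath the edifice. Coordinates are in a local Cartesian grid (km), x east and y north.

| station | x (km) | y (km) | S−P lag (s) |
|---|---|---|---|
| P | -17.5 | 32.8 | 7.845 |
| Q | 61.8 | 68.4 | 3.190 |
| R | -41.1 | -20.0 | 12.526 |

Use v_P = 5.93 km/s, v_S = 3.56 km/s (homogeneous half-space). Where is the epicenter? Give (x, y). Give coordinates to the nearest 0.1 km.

Distance from S−P lag: d = Δt · v_P v_S / (v_P − v_S) = Δt · (5.93·3.56)/(5.93−3.56) ≈ 8.9075·Δt.
So d_P = 69.88, d_Q = 28.41, d_R = 111.58 km.
Circle about each station: (x + 17.5)² + (y − 32.8)² = 69.88²; (x − 61.8)² + (y − 68.4)² = 28.41²; (x + 41.1)² + (y + 20.0)² = 111.58².
Subtracting pairs of circle equations eliminates x²+y² and gives linear equations (the radical axes):
158.6 x + 71.2 y = 11191.80
-47.2 x − 105.6 y = -6859.76
Solving the 2×2 system: x ≈ 51.8, y ≈ 41.8 km.
Check against P (with the unrounded x, y): √((x + 17.5)²+(y − 32.8)²) = 69.88 ≈ 69.88 km. ✓

x ≈ 51.8 km, y ≈ 41.8 km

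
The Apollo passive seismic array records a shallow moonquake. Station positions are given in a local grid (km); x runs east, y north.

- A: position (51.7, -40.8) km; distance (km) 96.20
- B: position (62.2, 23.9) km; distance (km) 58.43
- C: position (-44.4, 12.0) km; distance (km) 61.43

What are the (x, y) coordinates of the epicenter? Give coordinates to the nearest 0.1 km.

x ≈ 7.6 km, y ≈ 44.7 km

Circle about each station: (x − 51.7)² + (y + 40.8)² = 96.20²; (x − 62.2)² + (y − 23.9)² = 58.43²; (x + 44.4)² + (y − 12.0)² = 61.43².
Subtracting the A equation from the B and C equations removes the quadratic terms:
21.0 x + 129.4 y = 5942.90
-192.2 x + 105.6 y = 3258.63
Solving the 2×2 system: x ≈ 7.6, y ≈ 44.7 km.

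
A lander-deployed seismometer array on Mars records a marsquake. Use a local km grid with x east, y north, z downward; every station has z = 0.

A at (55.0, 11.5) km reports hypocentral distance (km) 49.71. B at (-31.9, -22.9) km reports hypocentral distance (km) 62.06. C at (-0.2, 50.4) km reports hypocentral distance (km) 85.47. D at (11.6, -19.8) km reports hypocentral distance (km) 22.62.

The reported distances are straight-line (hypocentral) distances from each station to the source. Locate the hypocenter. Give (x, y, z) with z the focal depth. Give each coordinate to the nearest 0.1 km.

(28.8, -29.2, 11.3)

Each station gives a sphere (x−x_i)² + (y−y_i)² + z² = d_i² (stations at z=0).
Subtracting the A sphere from B and C: z² cancels, leaving linear equations in x and y:
-173.8 x − 68.8 y = -2995.59
-110.4 x + 77.8 y = -5451.09
Solving: x ≈ 28.796, y ≈ -29.203 km (keep extra digits for the depth step; rounded: 28.8, -29.2).
Then from the A sphere: z² = 49.71² − (x − 55.0)² − (y − 11.5)² with x = 28.796, y = -29.203, so z ≈ 11.300 ≈ 11.3 km.
Check against D (with the unrounded solution): distance 22.62 ≈ 22.62 km. ✓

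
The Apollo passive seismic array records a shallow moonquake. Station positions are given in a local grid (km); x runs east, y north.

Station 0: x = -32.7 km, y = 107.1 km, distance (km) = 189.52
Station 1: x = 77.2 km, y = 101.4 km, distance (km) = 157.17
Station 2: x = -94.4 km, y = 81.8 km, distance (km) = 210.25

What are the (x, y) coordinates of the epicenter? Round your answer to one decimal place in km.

Circle about each station: (x + 32.7)² + (y − 107.1)² = 189.52²; (x − 77.2)² + (y − 101.4)² = 157.17²; (x + 94.4)² + (y − 81.8)² = 210.25².
Subtracting the Station 0 equation from the Station 1 and Station 2 equations removes the quadratic terms:
219.8 x − 11.4 y = 14917.52
-123.4 x − 50.6 y = -5224.33
Solving the 2×2 system: x ≈ 65.0, y ≈ -55.3 km.
Check against Station 0 (with the unrounded x, y): √((x + 32.7)²+(y − 107.1)²) = 189.50 ≈ 189.52 km. ✓

x ≈ 65.0 km, y ≈ -55.3 km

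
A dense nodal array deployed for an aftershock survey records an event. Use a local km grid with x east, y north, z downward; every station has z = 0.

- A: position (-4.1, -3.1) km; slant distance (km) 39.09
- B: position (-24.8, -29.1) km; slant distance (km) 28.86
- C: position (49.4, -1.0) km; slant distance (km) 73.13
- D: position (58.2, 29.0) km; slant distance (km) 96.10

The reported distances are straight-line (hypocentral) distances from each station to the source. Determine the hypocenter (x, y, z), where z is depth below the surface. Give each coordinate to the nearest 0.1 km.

Each station gives a sphere (x−x_i)² + (y−y_i)² + z² = d_i² (stations at z=0).
Subtracting the A sphere from B and C: z² cancels, leaving linear equations in x and y:
-41.4 x − 52.0 y = 2130.56
107.0 x + 4.2 y = -1405.03
Solving: x ≈ -11.895, y ≈ -31.502 km (keep extra digits for the depth step; rounded: -11.9, -31.5).
Then from the A sphere: z² = 39.09² − (x + 4.1)² − (y + 3.1)² with x = -11.895, y = -31.502, so z ≈ 25.702 ≈ 25.7 km.

(-11.9, -31.5, 25.7)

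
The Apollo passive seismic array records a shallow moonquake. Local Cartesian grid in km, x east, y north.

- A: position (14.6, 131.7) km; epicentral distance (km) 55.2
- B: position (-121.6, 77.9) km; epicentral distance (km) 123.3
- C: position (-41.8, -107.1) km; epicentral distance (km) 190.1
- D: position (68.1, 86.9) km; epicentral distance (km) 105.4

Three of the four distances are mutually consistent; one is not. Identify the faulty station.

D

Solve using three stations at a time. Using A, B, C (subtract circle equations pairwise → linear system) gives (x, y) ≈ (1.7, 78.0).
Distances from that point to each station vs reported:
  A: calculated 55.3 vs reported 55.2 → residual 0.1 km
  B: calculated 123.3 vs reported 123.3 → residual 0.0 km
  C: calculated 190.1 vs reported 190.1 → residual 0.0 km
  D: calculated 67.0 vs reported 105.4 → residual 38.4 km
A, B, C are mutually consistent (residuals ≈ 0); D is off by 38.4 km.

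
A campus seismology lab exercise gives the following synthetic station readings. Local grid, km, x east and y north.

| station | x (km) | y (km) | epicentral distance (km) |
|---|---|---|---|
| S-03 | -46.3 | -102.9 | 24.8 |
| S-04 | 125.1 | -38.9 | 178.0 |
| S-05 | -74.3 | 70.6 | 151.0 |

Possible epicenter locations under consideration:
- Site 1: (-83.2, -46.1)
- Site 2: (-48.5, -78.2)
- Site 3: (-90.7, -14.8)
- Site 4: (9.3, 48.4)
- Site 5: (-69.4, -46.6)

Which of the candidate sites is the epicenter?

Site 2

For each candidate, compare |candidate − station| to the reported distance:
Site 1: residuals S-03 42.9, S-04 30.4, S-05 34.0 → max 42.9 km
Site 2: residuals S-03 0.0, S-04 0.0, S-05 0.0 → max 0.0 km
Site 3: residuals S-03 73.9, S-04 39.1, S-05 64.0 → max 73.9 km
Site 4: residuals S-03 136.4, S-04 33.0, S-05 64.5 → max 136.4 km
Site 5: residuals S-03 36.1, S-04 16.7, S-05 33.7 → max 36.1 km
Only Site 2 has all residuals ≈ 0.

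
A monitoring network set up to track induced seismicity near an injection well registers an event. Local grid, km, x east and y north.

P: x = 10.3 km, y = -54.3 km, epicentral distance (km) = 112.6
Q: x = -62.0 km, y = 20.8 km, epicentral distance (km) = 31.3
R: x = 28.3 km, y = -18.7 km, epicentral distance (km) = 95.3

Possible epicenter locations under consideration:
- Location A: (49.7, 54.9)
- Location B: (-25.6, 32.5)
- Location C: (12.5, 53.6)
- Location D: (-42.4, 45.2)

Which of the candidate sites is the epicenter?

For each candidate, compare |candidate − station| to the reported distance:
Location A: residuals P 3.5, Q 85.5, R 18.7 → max 85.5 km
Location B: residuals P 18.7, Q 6.9, R 21.0 → max 21.0 km
Location C: residuals P 4.7, Q 50.1, R 21.3 → max 50.1 km
Location D: residuals P 0.0, Q 0.0, R 0.0 → max 0.0 km
Only Location D has all residuals ≈ 0.

Location D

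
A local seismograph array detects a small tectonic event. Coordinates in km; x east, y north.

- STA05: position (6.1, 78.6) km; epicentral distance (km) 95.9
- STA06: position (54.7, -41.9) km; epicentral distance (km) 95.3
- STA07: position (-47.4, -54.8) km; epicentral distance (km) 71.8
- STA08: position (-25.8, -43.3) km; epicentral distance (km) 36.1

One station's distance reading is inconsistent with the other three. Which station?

STA07

Solve using three stations at a time. Using STA05, STA06, STA08 (subtract circle equations pairwise → linear system) gives (x, y) ≈ (-34.5, -8.3).
Distances from that point to each station vs reported:
  STA05: calculated 95.9 vs reported 95.9 → residual 0.0 km
  STA06: calculated 95.3 vs reported 95.3 → residual 0.0 km
  STA07: calculated 48.3 vs reported 71.8 → residual 23.5 km
  STA08: calculated 36.1 vs reported 36.1 → residual 0.0 km
STA05, STA06, STA08 are mutually consistent (residuals ≈ 0); STA07 is off by 23.5 km.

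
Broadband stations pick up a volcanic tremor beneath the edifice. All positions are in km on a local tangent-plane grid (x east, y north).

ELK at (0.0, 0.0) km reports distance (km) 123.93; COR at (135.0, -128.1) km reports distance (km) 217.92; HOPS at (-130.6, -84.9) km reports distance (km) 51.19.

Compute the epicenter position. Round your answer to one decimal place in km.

Circle about each station: x² + y² = 123.93²; (x − 135.0)² + (y + 128.1)² = 217.92²; (x + 130.6)² + (y + 84.9)² = 51.19².
Subtracting the ELK equation from the COR and HOPS equations removes the quadratic terms:
270.0 x − 256.2 y = 2504.13
-261.2 x − 169.8 y = 37002.60
Solving the 2×2 system: x ≈ -80.3, y ≈ -94.4 km.
Check against ELK (with the unrounded x, y): √(x²+y²) = 123.93 ≈ 123.93 km. ✓

(-80.3, -94.4)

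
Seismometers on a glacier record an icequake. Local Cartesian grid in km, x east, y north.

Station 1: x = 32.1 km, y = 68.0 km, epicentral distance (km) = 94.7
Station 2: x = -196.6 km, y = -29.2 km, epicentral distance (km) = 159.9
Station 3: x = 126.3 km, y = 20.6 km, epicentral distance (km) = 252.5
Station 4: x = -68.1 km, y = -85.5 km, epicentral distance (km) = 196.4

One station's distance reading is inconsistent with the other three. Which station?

Station 1

Solve using three stations at a time. Using Station 2, Station 3, Station 4 (subtract circle equations pairwise → linear system) gives (x, y) ≈ (-111.3, 106.2).
Distances from that point to each station vs reported:
  Station 1: calculated 148.4 vs reported 94.7 → residual 53.7 km
  Station 2: calculated 160.0 vs reported 159.9 → residual 0.1 km
  Station 3: calculated 252.5 vs reported 252.5 → residual 0.0 km
  Station 4: calculated 196.5 vs reported 196.4 → residual 0.1 km
Station 2, Station 3, Station 4 are mutually consistent (residuals ≈ 0); Station 1 is off by 53.7 km.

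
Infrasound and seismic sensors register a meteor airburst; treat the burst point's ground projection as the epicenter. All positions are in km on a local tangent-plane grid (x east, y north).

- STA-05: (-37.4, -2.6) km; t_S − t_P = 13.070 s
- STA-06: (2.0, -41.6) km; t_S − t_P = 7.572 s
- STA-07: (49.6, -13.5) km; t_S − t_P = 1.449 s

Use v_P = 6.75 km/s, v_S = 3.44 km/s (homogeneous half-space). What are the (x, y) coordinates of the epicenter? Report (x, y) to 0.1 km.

Distance from S−P lag: d = Δt · v_P v_S / (v_P − v_S) = Δt · (6.75·3.44)/(6.75−3.44) ≈ 7.0151·Δt.
So d_STA-05 = 91.69, d_STA-06 = 53.12, d_STA-07 = 10.16 km.
Circle about each station: (x + 37.4)² + (y + 2.6)² = 91.69²; (x − 2.0)² + (y + 41.6)² = 53.12²; (x − 49.6)² + (y + 13.5)² = 10.16².
Subtracting pairs of circle equations eliminates x²+y² and gives linear equations (the radical axes):
78.8 x − 78.0 y = 5914.36
174.0 x − 21.8 y = 9540.72
Solving the 2×2 system: x ≈ 51.9, y ≈ -23.4 km.
Check against STA-05 (with the unrounded x, y): √((x + 37.4)²+(y + 2.6)²) = 91.69 ≈ 91.69 km. ✓

x ≈ 51.9 km, y ≈ -23.4 km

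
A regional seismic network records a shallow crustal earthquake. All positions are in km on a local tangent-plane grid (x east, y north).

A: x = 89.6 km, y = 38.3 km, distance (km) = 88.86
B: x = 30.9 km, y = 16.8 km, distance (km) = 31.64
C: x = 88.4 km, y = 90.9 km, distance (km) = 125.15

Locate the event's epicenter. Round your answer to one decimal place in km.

Circle about each station: (x − 89.6)² + (y − 38.3)² = 88.86²; (x − 30.9)² + (y − 16.8)² = 31.64²; (x − 88.4)² + (y − 90.9)² = 125.15².
Subtracting the A equation from the B and C equations removes the quadratic terms:
-117.4 x − 43.0 y = -1362.99
-2.4 x + 105.2 y = -1184.10
Solving the 2×2 system: x ≈ 15.6, y ≈ -10.9 km.

x ≈ 15.6 km, y ≈ -10.9 km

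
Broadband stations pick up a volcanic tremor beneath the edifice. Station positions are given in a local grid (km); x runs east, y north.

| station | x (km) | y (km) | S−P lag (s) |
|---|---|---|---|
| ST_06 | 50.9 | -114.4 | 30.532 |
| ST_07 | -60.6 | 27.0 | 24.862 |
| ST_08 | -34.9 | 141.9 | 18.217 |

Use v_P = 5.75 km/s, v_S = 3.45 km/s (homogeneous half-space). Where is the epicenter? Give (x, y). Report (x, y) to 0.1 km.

Distance from S−P lag: d = Δt · v_P v_S / (v_P − v_S) = Δt · (5.75·3.45)/(5.75−3.45) ≈ 8.6250·Δt.
So d_ST_06 = 263.34, d_ST_07 = 214.43, d_ST_08 = 157.12 km.
Circle about each station: (x − 50.9)² + (y + 114.4)² = 263.34²; (x + 60.6)² + (y − 27.0)² = 214.43²; (x + 34.9)² + (y − 141.9)² = 157.12².
Subtracting the ST_06 equation from the ST_07 and ST_08 equations removes the quadratic terms:
-223.0 x + 282.8 y = 12090.92
-171.6 x + 512.6 y = 50336.71
Solving the 2×2 system: x ≈ 122.2, y ≈ 139.1 km.
Check against ST_06 (with the unrounded x, y): √((x − 50.9)²+(y + 114.4)²) = 263.33 ≈ 263.34 km. ✓

122.2 km east, 139.1 km north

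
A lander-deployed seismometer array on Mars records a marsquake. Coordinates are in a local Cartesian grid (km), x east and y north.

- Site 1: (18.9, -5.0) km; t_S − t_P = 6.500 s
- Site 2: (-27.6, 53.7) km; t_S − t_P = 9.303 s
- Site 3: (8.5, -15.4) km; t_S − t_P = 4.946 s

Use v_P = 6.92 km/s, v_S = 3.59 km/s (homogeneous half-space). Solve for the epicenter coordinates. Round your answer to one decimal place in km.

(-28.4, -15.7)

Distance from S−P lag: d = Δt · v_P v_S / (v_P − v_S) = Δt · (6.92·3.59)/(6.92−3.59) ≈ 7.4603·Δt.
So d_Site 1 = 48.49, d_Site 2 = 69.40, d_Site 3 = 36.90 km.
Circle about each station: (x − 18.9)² + (y + 5.0)² = 48.49²; (x + 27.6)² + (y − 53.7)² = 69.40²; (x − 8.5)² + (y + 15.4)² = 36.90².
Subtracting the Site 1 equation from the Site 2 and Site 3 equations removes the quadratic terms:
-93.0 x + 117.4 y = 798.16
-20.8 x − 20.8 y = 916.87
Solving the 2×2 system: x ≈ -28.4, y ≈ -15.7 km.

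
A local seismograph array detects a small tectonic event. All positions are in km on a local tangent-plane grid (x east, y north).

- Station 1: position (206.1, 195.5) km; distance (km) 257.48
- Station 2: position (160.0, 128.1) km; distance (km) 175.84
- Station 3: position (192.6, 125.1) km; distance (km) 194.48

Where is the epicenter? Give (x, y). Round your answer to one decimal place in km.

(57.4, -14.7)

Circle about each station: (x − 206.1)² + (y − 195.5)² = 257.48²; (x − 160.0)² + (y − 128.1)² = 175.84²; (x − 192.6)² + (y − 125.1)² = 194.48².
Subtracting the Station 1 equation from the Station 2 and Station 3 equations removes the quadratic terms:
-92.2 x − 134.8 y = -3311.61
-27.0 x − 140.8 y = 520.79
Solving the 2×2 system: x ≈ 57.4, y ≈ -14.7 km.
Check against Station 1 (with the unrounded x, y): √((x − 206.1)²+(y − 195.5)²) = 257.47 ≈ 257.48 km. ✓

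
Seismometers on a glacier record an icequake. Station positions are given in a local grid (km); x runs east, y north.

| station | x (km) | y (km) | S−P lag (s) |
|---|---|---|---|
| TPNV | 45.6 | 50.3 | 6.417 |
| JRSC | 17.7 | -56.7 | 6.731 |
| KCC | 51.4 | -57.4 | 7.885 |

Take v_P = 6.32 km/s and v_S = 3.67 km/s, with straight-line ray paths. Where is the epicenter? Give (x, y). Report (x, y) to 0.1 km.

Distance from S−P lag: d = Δt · v_P v_S / (v_P − v_S) = Δt · (6.32·3.67)/(6.32−3.67) ≈ 8.7526·Δt.
So d_TPNV = 56.17, d_JRSC = 58.91, d_KCC = 69.01 km.
Circle about each station: (x − 45.6)² + (y − 50.3)² = 56.17²; (x − 17.7)² + (y + 56.7)² = 58.91²; (x − 51.4)² + (y + 57.4)² = 69.01².
Subtracting pairs of circle equations eliminates x²+y² and gives linear equations (the radical axes):
-55.8 x − 214.0 y = -1396.59
11.6 x − 215.4 y = -280.04
Solving the 2×2 system: x ≈ 16.6, y ≈ 2.2 km.
Check against TPNV (with the unrounded x, y): √((x − 45.6)²+(y − 50.3)²) = 56.16 ≈ 56.17 km. ✓

x ≈ 16.6 km, y ≈ 2.2 km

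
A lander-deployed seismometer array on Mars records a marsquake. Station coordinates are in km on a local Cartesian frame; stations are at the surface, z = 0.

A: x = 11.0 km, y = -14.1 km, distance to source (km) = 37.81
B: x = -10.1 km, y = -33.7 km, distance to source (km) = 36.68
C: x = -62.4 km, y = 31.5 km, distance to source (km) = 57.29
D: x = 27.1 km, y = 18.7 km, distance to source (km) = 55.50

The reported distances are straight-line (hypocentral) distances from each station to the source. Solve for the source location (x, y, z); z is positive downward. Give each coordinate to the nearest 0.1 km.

Each station gives a sphere (x−x_i)² + (y−y_i)² + z² = d_i² (stations at z=0).
Subtracting the A sphere from B and C: z² cancels, leaving linear equations in x and y:
-42.2 x − 39.2 y = 1002.06
-146.8 x + 91.2 y = 2713.65
Solving: x ≈ -20.593, y ≈ -3.393 km (keep extra digits for the depth step; rounded: -20.6, -3.4).
Then from the A sphere: z² = 37.81² − (x − 11.0)² − (y + 14.1)² with x = -20.593, y = -3.393, so z ≈ 17.800 ≈ 17.8 km.
Check against D (with the unrounded solution): distance 55.49 ≈ 55.50 km. ✓

(-20.6, -3.4, 17.8)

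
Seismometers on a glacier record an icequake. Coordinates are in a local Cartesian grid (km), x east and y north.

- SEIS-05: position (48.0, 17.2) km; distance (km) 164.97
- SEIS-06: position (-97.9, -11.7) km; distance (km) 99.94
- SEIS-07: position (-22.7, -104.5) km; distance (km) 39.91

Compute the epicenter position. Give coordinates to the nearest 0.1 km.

Circle about each station: (x − 48.0)² + (y − 17.2)² = 164.97²; (x + 97.9)² + (y + 11.7)² = 99.94²; (x + 22.7)² + (y + 104.5)² = 39.91².
Subtracting the SEIS-05 equation from the SEIS-06 and SEIS-07 equations removes the quadratic terms:
-291.8 x − 57.8 y = 24348.56
-141.4 x − 243.4 y = 34457.99
Solving the 2×2 system: x ≈ -62.6, y ≈ -105.2 km.
Check against SEIS-05 (with the unrounded x, y): √((x − 48.0)²+(y − 17.2)²) = 164.97 ≈ 164.97 km. ✓

x ≈ -62.6 km, y ≈ -105.2 km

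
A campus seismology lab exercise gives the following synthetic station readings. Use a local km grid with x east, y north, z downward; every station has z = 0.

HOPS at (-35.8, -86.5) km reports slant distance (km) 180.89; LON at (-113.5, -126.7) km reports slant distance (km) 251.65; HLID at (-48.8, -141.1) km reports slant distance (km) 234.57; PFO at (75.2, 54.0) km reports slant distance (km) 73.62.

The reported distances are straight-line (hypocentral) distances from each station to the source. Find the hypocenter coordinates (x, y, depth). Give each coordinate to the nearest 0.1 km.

(29.2, 73.4, 54.1)

Each station gives a sphere (x−x_i)² + (y−y_i)² + z² = d_i² (stations at z=0).
Subtracting the HOPS sphere from LON and HLID: z² cancels, leaving linear equations in x and y:
-155.4 x − 80.4 y = -10435.28
-26.0 x − 109.2 y = -8775.13
Solving: x ≈ 29.169, y ≈ 73.413 km (keep extra digits for the depth step; rounded: 29.2, 73.4).
Then from the HOPS sphere: z² = 180.89² − (x + 35.8)² − (y + 86.5)² with x = 29.169, y = 73.413, so z ≈ 54.111 ≈ 54.1 km.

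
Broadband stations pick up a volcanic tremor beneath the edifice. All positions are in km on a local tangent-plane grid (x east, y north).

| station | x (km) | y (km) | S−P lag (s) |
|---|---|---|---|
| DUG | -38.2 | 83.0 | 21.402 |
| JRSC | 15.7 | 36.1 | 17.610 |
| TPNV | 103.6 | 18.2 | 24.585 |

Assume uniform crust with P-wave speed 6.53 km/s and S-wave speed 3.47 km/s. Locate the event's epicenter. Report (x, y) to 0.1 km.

Distance from S−P lag: d = Δt · v_P v_S / (v_P − v_S) = Δt · (6.53·3.47)/(6.53−3.47) ≈ 7.4049·Δt.
So d_DUG = 158.48, d_JRSC = 130.40, d_TPNV = 182.05 km.
Circle about each station: (x + 38.2)² + (y − 83.0)² = 158.48²; (x − 15.7)² + (y − 36.1)² = 130.40²; (x − 103.6)² + (y − 18.2)² = 182.05².
Subtracting pairs of circle equations eliminates x²+y² and gives linear equations (the radical axes):
107.8 x − 93.8 y = 1313.21
283.6 x − 129.6 y = -5310.33
Solving the 2×2 system: x ≈ -52.9, y ≈ -74.8 km.

(-52.9, -74.8)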